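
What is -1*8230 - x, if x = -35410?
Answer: 27180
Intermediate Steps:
-1*8230 - x = -1*8230 - 1*(-35410) = -8230 + 35410 = 27180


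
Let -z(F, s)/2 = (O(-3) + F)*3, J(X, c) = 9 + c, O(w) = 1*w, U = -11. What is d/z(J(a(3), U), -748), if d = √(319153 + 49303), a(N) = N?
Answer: √92114/15 ≈ 20.234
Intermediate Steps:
O(w) = w
z(F, s) = 18 - 6*F (z(F, s) = -2*(-3 + F)*3 = -2*(-9 + 3*F) = 18 - 6*F)
d = 2*√92114 (d = √368456 = 2*√92114 ≈ 607.01)
d/z(J(a(3), U), -748) = (2*√92114)/(18 - 6*(9 - 11)) = (2*√92114)/(18 - 6*(-2)) = (2*√92114)/(18 + 12) = (2*√92114)/30 = (2*√92114)*(1/30) = √92114/15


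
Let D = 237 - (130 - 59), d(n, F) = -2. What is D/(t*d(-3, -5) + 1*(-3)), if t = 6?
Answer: -166/15 ≈ -11.067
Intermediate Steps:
D = 166 (D = 237 - 1*71 = 237 - 71 = 166)
D/(t*d(-3, -5) + 1*(-3)) = 166/(6*(-2) + 1*(-3)) = 166/(-12 - 3) = 166/(-15) = 166*(-1/15) = -166/15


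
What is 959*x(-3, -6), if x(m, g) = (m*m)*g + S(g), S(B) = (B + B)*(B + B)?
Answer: 86310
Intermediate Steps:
S(B) = 4*B**2 (S(B) = (2*B)*(2*B) = 4*B**2)
x(m, g) = 4*g**2 + g*m**2 (x(m, g) = (m*m)*g + 4*g**2 = m**2*g + 4*g**2 = g*m**2 + 4*g**2 = 4*g**2 + g*m**2)
959*x(-3, -6) = 959*(-6*((-3)**2 + 4*(-6))) = 959*(-6*(9 - 24)) = 959*(-6*(-15)) = 959*90 = 86310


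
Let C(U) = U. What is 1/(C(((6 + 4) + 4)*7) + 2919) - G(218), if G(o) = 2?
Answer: -6033/3017 ≈ -1.9997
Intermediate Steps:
1/(C(((6 + 4) + 4)*7) + 2919) - G(218) = 1/(((6 + 4) + 4)*7 + 2919) - 1*2 = 1/((10 + 4)*7 + 2919) - 2 = 1/(14*7 + 2919) - 2 = 1/(98 + 2919) - 2 = 1/3017 - 2 = -6033/3017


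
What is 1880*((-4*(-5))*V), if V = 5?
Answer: 188000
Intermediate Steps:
1880*((-4*(-5))*V) = 1880*(-4*(-5)*5) = 1880*(20*5) = 1880*100 = 188000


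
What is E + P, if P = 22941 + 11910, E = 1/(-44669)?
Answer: 1556759318/44669 ≈ 34851.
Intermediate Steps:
E = -1/44669 ≈ -2.2387e-5
P = 34851
E + P = -1/44669 + 34851 = 1556759318/44669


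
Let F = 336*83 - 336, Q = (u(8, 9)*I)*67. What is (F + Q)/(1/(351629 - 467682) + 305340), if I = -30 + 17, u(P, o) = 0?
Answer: 3197492256/35435623019 ≈ 0.090234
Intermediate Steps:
I = -13
Q = 0 (Q = (0*(-13))*67 = 0*67 = 0)
F = 27552 (F = 27888 - 336 = 27552)
(F + Q)/(1/(351629 - 467682) + 305340) = (27552 + 0)/(1/(351629 - 467682) + 305340) = 27552/(1/(-116053) + 305340) = 27552/(-1/116053 + 305340) = 27552/(35435623019/116053) = 27552*(116053/35435623019) = 3197492256/35435623019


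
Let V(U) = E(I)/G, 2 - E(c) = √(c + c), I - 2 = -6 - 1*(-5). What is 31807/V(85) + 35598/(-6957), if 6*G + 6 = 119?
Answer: 2778285911/4638 + 3594191*√2/12 ≈ 1.0226e+6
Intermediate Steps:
I = 1 (I = 2 + (-6 - 1*(-5)) = 2 + (-6 + 5) = 2 - 1 = 1)
G = 113/6 (G = -1 + (⅙)*119 = -1 + 119/6 = 113/6 ≈ 18.833)
E(c) = 2 - √2*√c (E(c) = 2 - √(c + c) = 2 - √(2*c) = 2 - √2*√c)
V(U) = 12/113 - 6*√2/113 (V(U) = (2 - √2*√1)/(113/6) = (2 - 1*√2*1)*(6/113) = (2 - √2)*(6/113) = 12/113 - 6*√2/113)
31807/V(85) + 35598/(-6957) = 31807/(12/113 - 6*√2/113) + 35598/(-6957) = 31807/(12/113 - 6*√2/113) + 35598*(-1/6957) = 31807/(12/113 - 6*√2/113) - 11866/2319 = -11866/2319 + 31807/(12/113 - 6*√2/113)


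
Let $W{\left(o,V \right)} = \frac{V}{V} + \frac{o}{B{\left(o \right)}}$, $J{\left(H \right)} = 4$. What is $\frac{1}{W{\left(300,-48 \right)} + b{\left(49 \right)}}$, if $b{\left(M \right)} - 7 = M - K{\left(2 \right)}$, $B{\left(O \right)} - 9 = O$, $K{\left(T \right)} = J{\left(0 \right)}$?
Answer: $\frac{103}{5559} \approx 0.018529$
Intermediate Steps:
$K{\left(T \right)} = 4$
$B{\left(O \right)} = 9 + O$
$W{\left(o,V \right)} = 1 + \frac{o}{9 + o}$ ($W{\left(o,V \right)} = \frac{V}{V} + \frac{o}{9 + o} = 1 + \frac{o}{9 + o}$)
$b{\left(M \right)} = 3 + M$ ($b{\left(M \right)} = 7 + \left(M - 4\right) = 7 + \left(-4 + M\right) = 3 + M$)
$\frac{1}{W{\left(300,-48 \right)} + b{\left(49 \right)}} = \frac{1}{\frac{9 + 2 \cdot 300}{9 + 300} + \left(3 + 49\right)} = \frac{1}{\frac{9 + 600}{309} + 52} = \frac{1}{\frac{1}{309} \cdot 609 + 52} = \frac{1}{\frac{203}{103} + 52} = \frac{1}{\frac{5559}{103}} = \frac{103}{5559}$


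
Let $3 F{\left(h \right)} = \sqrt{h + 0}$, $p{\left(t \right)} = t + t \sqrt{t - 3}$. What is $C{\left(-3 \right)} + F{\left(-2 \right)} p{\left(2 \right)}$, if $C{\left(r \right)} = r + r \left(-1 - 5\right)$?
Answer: $15 + \frac{2 \sqrt{2} \left(-1 + i\right)}{3} \approx 14.057 + 0.94281 i$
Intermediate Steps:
$p{\left(t \right)} = t + t \sqrt{-3 + t}$
$F{\left(h \right)} = \frac{\sqrt{h}}{3}$ ($F{\left(h \right)} = \frac{\sqrt{h + 0}}{3} = \frac{\sqrt{h}}{3}$)
$C{\left(r \right)} = - 5 r$ ($C{\left(r \right)} = r + r \left(-6\right) = r - 6 r = - 5 r$)
$C{\left(-3 \right)} + F{\left(-2 \right)} p{\left(2 \right)} = \left(-5\right) \left(-3\right) + \frac{\sqrt{-2}}{3} \cdot 2 \left(1 + \sqrt{-3 + 2}\right) = 15 + \frac{i \sqrt{2}}{3} \cdot 2 \left(1 + \sqrt{-1}\right) = 15 + \frac{i \sqrt{2}}{3} \cdot 2 \left(1 + i\right) = 15 + \frac{i \sqrt{2}}{3} \left(2 + 2 i\right) = 15 + \frac{i \sqrt{2} \left(2 + 2 i\right)}{3}$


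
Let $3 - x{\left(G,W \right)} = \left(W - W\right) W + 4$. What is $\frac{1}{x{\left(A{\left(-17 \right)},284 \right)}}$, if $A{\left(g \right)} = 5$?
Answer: $-1$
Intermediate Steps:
$x{\left(G,W \right)} = -1$ ($x{\left(G,W \right)} = 3 - \left(\left(W - W\right) W + 4\right) = 3 - \left(0 W + 4\right) = 3 - \left(0 + 4\right) = 3 - 4 = -1$)
$\frac{1}{x{\left(A{\left(-17 \right)},284 \right)}} = \frac{1}{-1} = -1$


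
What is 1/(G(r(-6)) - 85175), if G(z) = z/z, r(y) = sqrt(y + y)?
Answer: -1/85174 ≈ -1.1741e-5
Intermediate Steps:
r(y) = sqrt(2)*sqrt(y) (r(y) = sqrt(2*y) = sqrt(2)*sqrt(y))
G(z) = 1
1/(G(r(-6)) - 85175) = 1/(1 - 85175) = 1/(-85174) = -1/85174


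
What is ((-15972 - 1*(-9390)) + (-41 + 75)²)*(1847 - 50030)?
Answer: 261440958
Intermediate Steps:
((-15972 - 1*(-9390)) + (-41 + 75)²)*(1847 - 50030) = ((-15972 + 9390) + 34²)*(-48183) = (-6582 + 1156)*(-48183) = -5426*(-48183) = 261440958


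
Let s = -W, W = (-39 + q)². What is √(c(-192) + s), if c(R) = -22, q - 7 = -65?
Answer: I*√9431 ≈ 97.113*I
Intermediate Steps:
q = -58 (q = 7 - 65 = -58)
W = 9409 (W = (-39 - 58)² = (-97)² = 9409)
s = -9409 (s = -1*9409 = -9409)
√(c(-192) + s) = √(-22 - 9409) = √(-9431) = I*√9431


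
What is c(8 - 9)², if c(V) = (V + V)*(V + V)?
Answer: 16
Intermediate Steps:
c(V) = 4*V² (c(V) = (2*V)*(2*V) = 4*V²)
c(8 - 9)² = (4*(8 - 9)²)² = (4*(-1)²)² = (4*1)² = 4² = 16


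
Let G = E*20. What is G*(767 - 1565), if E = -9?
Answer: 143640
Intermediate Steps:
G = -180 (G = -9*20 = -180)
G*(767 - 1565) = -180*(767 - 1565) = -180*(-798) = 143640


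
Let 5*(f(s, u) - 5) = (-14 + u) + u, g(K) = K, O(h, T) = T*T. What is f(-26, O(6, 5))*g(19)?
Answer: 1159/5 ≈ 231.80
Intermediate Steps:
O(h, T) = T²
f(s, u) = 11/5 + 2*u/5 (f(s, u) = 5 + ((-14 + u) + u)/5 = 5 + (-14 + 2*u)/5 = 5 + (-14/5 + 2*u/5) = 11/5 + 2*u/5)
f(-26, O(6, 5))*g(19) = (11/5 + (⅖)*5²)*19 = (11/5 + (⅖)*25)*19 = (11/5 + 10)*19 = (61/5)*19 = 1159/5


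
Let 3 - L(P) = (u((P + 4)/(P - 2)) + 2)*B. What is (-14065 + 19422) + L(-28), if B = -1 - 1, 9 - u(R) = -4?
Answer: 5390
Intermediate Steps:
u(R) = 13 (u(R) = 9 - 1*(-4) = 9 + 4 = 13)
B = -2
L(P) = 33 (L(P) = 3 - (13 + 2)*(-2) = 3 - 15*(-2) = 3 - 1*(-30) = 3 + 30 = 33)
(-14065 + 19422) + L(-28) = (-14065 + 19422) + 33 = 5357 + 33 = 5390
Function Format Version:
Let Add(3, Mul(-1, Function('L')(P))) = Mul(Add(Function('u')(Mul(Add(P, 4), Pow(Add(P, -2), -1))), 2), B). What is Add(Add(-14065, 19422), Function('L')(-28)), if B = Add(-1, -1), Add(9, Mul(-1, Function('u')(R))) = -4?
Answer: 5390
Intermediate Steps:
Function('u')(R) = 13 (Function('u')(R) = Add(9, Mul(-1, -4)) = Add(9, 4) = 13)
B = -2
Function('L')(P) = 33 (Function('L')(P) = Add(3, Mul(-1, Mul(Add(13, 2), -2))) = Add(3, Mul(-1, Mul(15, -2))) = Add(3, Mul(-1, -30)) = Add(3, 30) = 33)
Add(Add(-14065, 19422), Function('L')(-28)) = Add(Add(-14065, 19422), 33) = Add(5357, 33) = 5390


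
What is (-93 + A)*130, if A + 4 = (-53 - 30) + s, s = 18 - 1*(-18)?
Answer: -18720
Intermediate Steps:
s = 36 (s = 18 + 18 = 36)
A = -51 (A = -4 + ((-53 - 30) + 36) = -4 + (-83 + 36) = -4 - 47 = -51)
(-93 + A)*130 = (-93 - 51)*130 = -144*130 = -18720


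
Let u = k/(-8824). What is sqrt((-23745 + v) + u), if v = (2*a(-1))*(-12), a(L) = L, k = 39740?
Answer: I*sqrt(115458644966)/2206 ≈ 154.03*I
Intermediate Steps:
v = 24 (v = (2*(-1))*(-12) = -2*(-12) = 24)
u = -9935/2206 (u = 39740/(-8824) = 39740*(-1/8824) = -9935/2206 ≈ -4.5036)
sqrt((-23745 + v) + u) = sqrt((-23745 + 24) - 9935/2206) = sqrt(-23721 - 9935/2206) = sqrt(-52338461/2206) = I*sqrt(115458644966)/2206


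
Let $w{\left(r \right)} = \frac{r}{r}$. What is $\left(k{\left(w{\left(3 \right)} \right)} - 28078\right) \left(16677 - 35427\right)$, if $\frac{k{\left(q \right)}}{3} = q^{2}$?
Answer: $526406250$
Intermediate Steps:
$w{\left(r \right)} = 1$
$k{\left(q \right)} = 3 q^{2}$
$\left(k{\left(w{\left(3 \right)} \right)} - 28078\right) \left(16677 - 35427\right) = \left(3 \cdot 1^{2} - 28078\right) \left(16677 - 35427\right) = \left(3 \cdot 1 - 28078\right) \left(-18750\right) = \left(3 - 28078\right) \left(-18750\right) = \left(-28075\right) \left(-18750\right) = 526406250$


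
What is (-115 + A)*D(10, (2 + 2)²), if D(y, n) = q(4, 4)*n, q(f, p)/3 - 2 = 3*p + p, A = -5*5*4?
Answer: -185760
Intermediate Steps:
A = -100 (A = -25*4 = -100)
q(f, p) = 6 + 12*p (q(f, p) = 6 + 3*(3*p + p) = 6 + 3*(4*p) = 6 + 12*p)
D(y, n) = 54*n (D(y, n) = (6 + 12*4)*n = (6 + 48)*n = 54*n)
(-115 + A)*D(10, (2 + 2)²) = (-115 - 100)*(54*(2 + 2)²) = -11610*4² = -11610*16 = -215*864 = -185760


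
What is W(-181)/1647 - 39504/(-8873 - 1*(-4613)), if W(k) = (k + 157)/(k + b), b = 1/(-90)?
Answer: 3271456692/352781605 ≈ 9.2733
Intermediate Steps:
b = -1/90 ≈ -0.011111
W(k) = (157 + k)/(-1/90 + k) (W(k) = (k + 157)/(k - 1/90) = (157 + k)/(-1/90 + k))
W(-181)/1647 - 39504/(-8873 - 1*(-4613)) = (90*(157 - 181)/(-1 + 90*(-181)))/1647 - 39504/(-8873 - 1*(-4613)) = (90*(-24)/(-1 - 16290))*(1/1647) - 39504/(-8873 + 4613) = (90*(-24)/(-16291))*(1/1647) - 39504/(-4260) = (90*(-1/16291)*(-24))*(1/1647) - 39504*(-1/4260) = (2160/16291)*(1/1647) + 3292/355 = 80/993751 + 3292/355 = 3271456692/352781605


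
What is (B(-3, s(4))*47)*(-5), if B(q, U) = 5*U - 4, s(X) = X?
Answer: -3760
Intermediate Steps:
B(q, U) = -4 + 5*U
(B(-3, s(4))*47)*(-5) = ((-4 + 5*4)*47)*(-5) = ((-4 + 20)*47)*(-5) = (16*47)*(-5) = 752*(-5) = -3760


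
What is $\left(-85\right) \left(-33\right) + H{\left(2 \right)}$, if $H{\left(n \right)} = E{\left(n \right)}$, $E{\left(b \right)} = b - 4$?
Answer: $2803$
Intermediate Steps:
$E{\left(b \right)} = -4 + b$ ($E{\left(b \right)} = b - 4 = -4 + b$)
$H{\left(n \right)} = -4 + n$
$\left(-85\right) \left(-33\right) + H{\left(2 \right)} = \left(-85\right) \left(-33\right) + \left(-4 + 2\right) = 2805 - 2 = 2803$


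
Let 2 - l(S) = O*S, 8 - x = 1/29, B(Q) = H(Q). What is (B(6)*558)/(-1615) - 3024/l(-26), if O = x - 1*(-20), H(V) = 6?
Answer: -8850798/1422815 ≈ -6.2206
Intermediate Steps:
B(Q) = 6
x = 231/29 (x = 8 - 1/29 = 231/29 ≈ 7.9655)
O = 811/29 (O = 231/29 - 1*(-20) = 231/29 + 20 = 811/29 ≈ 27.966)
l(S) = 2 - 811*S/29
(B(6)*558)/(-1615) - 3024/l(-26) = (6*558)/(-1615) - 3024/(2 - 811/29*(-26)) = 3348*(-1/1615) - 3024/(2 + 21086/29) = -3348/1615 - 3024/21144/29 = -3348/1615 - 3024*29/21144 = -3348/1615 - 3654/881 = -8850798/1422815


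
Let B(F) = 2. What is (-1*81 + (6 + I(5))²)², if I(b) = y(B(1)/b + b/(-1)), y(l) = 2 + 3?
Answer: 1600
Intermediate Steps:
y(l) = 5
I(b) = 5
(-1*81 + (6 + I(5))²)² = (-1*81 + (6 + 5)²)² = (-81 + 11²)² = (-81 + 121)² = 40² = 1600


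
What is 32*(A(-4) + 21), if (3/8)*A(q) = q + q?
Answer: -32/3 ≈ -10.667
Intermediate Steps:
A(q) = 16*q/3 (A(q) = 8*(q + q)/3 = 8*(2*q)/3 = 16*q/3)
32*(A(-4) + 21) = 32*((16/3)*(-4) + 21) = 32*(-64/3 + 21) = 32*(-1/3) = -32/3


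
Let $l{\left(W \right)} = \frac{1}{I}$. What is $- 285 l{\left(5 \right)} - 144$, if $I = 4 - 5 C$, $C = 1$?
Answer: $141$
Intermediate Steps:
$I = -1$ ($I = 4 - 5 = -1$)
$l{\left(W \right)} = -1$ ($l{\left(W \right)} = \frac{1}{-1} = -1$)
$- 285 l{\left(5 \right)} - 144 = \left(-285\right) \left(-1\right) - 144 = 285 - 144 = 141$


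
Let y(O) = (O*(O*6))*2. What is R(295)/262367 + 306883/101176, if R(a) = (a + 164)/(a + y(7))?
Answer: 71095649769647/23439450091736 ≈ 3.0332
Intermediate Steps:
y(O) = 12*O**2 (y(O) = (O*(6*O))*2 = (6*O**2)*2 = 12*O**2)
R(a) = (164 + a)/(588 + a) (R(a) = (a + 164)/(a + 12*7**2) = (164 + a)/(a + 12*49) = (164 + a)/(a + 588) = (164 + a)/(588 + a))
R(295)/262367 + 306883/101176 = ((164 + 295)/(588 + 295))/262367 + 306883/101176 = (459/883)*(1/262367) + 306883*(1/101176) = ((1/883)*459)*(1/262367) + 306883/101176 = (459/883)*(1/262367) + 306883/101176 = 459/231670061 + 306883/101176 = 71095649769647/23439450091736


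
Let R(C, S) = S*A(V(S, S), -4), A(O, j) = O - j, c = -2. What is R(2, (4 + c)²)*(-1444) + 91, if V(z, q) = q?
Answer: -46117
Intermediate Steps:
R(C, S) = S*(4 + S) (R(C, S) = S*(S - 1*(-4)) = S*(S + 4) = S*(4 + S))
R(2, (4 + c)²)*(-1444) + 91 = ((4 - 2)²*(4 + (4 - 2)²))*(-1444) + 91 = (2²*(4 + 2²))*(-1444) + 91 = (4*(4 + 4))*(-1444) + 91 = (4*8)*(-1444) + 91 = 32*(-1444) + 91 = -46208 + 91 = -46117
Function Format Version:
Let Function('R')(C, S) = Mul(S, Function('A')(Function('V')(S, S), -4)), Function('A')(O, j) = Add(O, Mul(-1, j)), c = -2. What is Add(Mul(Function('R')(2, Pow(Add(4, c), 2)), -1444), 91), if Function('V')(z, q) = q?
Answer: -46117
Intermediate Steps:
Function('R')(C, S) = Mul(S, Add(4, S)) (Function('R')(C, S) = Mul(S, Add(S, Mul(-1, -4))) = Mul(S, Add(S, 4)) = Mul(S, Add(4, S)))
Add(Mul(Function('R')(2, Pow(Add(4, c), 2)), -1444), 91) = Add(Mul(Mul(Pow(Add(4, -2), 2), Add(4, Pow(Add(4, -2), 2))), -1444), 91) = Add(Mul(Mul(Pow(2, 2), Add(4, Pow(2, 2))), -1444), 91) = Add(Mul(Mul(4, Add(4, 4)), -1444), 91) = Add(Mul(Mul(4, 8), -1444), 91) = Add(Mul(32, -1444), 91) = Add(-46208, 91) = -46117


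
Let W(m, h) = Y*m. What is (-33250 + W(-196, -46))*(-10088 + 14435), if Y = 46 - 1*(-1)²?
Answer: -182878290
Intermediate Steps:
Y = 45 (Y = 46 - 1*1 = 46 - 1 = 45)
W(m, h) = 45*m
(-33250 + W(-196, -46))*(-10088 + 14435) = (-33250 + 45*(-196))*(-10088 + 14435) = (-33250 - 8820)*4347 = -42070*4347 = -182878290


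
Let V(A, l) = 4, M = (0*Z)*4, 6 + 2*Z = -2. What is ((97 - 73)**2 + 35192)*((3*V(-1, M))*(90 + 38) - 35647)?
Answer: -1220082248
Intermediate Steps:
Z = -4 (Z = -3 + (1/2)*(-2) = -3 - 1 = -4)
M = 0 (M = (0*(-4))*4 = 0*4 = 0)
((97 - 73)**2 + 35192)*((3*V(-1, M))*(90 + 38) - 35647) = ((97 - 73)**2 + 35192)*((3*4)*(90 + 38) - 35647) = (24**2 + 35192)*(12*128 - 35647) = (576 + 35192)*(1536 - 35647) = 35768*(-34111) = -1220082248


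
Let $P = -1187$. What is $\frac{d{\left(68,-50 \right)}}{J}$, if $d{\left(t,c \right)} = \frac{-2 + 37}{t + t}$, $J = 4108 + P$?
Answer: $\frac{35}{397256} \approx 8.8104 \cdot 10^{-5}$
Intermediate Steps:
$J = 2921$ ($J = 4108 - 1187 = 2921$)
$d{\left(t,c \right)} = \frac{35}{2 t}$
$\frac{d{\left(68,-50 \right)}}{J} = \frac{\frac{35}{2} \cdot \frac{1}{68}}{2921} = \frac{35}{2} \cdot \frac{1}{68} \cdot \frac{1}{2921} = \frac{35}{136} \cdot \frac{1}{2921} = \frac{35}{397256}$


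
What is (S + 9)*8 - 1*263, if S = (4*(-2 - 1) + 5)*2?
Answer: -303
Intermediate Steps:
S = -14 (S = (4*(-3) + 5)*2 = (-12 + 5)*2 = -7*2 = -14)
(S + 9)*8 - 1*263 = (-14 + 9)*8 - 1*263 = -5*8 - 263 = -40 - 263 = -303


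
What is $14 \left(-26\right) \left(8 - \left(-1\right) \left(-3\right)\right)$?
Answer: $-1820$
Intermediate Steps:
$14 \left(-26\right) \left(8 - \left(-1\right) \left(-3\right)\right) = - 364 \left(8 - 3\right) = \left(-364\right) 5 = -1820$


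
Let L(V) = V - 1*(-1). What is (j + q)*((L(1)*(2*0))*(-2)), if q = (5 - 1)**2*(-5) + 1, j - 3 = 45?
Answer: 0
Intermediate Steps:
L(V) = 1 + V (L(V) = V + 1 = 1 + V)
j = 48 (j = 3 + 45 = 48)
q = -79 (q = 4**2*(-5) + 1 = 16*(-5) + 1 = -80 + 1 = -79)
(j + q)*((L(1)*(2*0))*(-2)) = (48 - 79)*(((1 + 1)*(2*0))*(-2)) = -31*2*0*(-2) = -0*(-2) = -31*0 = 0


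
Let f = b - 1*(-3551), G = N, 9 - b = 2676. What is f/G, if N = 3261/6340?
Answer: 5604560/3261 ≈ 1718.7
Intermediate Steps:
b = -2667 (b = 9 - 1*2676 = 9 - 2676 = -2667)
N = 3261/6340 (N = 3261*(1/6340) = 3261/6340 ≈ 0.51435)
G = 3261/6340 ≈ 0.51435
f = 884 (f = -2667 - 1*(-3551) = -2667 + 3551 = 884)
f/G = 884/(3261/6340) = 884*(6340/3261) = 5604560/3261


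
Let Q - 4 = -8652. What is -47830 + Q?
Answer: -56478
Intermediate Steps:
Q = -8648 (Q = 4 - 8652 = -8648)
-47830 + Q = -47830 - 8648 = -56478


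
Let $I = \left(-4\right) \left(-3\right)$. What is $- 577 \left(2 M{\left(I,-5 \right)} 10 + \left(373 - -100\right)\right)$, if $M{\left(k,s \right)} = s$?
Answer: $-215221$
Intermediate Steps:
$I = 12$
$- 577 \left(2 M{\left(I,-5 \right)} 10 + \left(373 - -100\right)\right) = - 577 \left(2 \left(-5\right) 10 + \left(373 - -100\right)\right) = - 577 \left(\left(-10\right) 10 + \left(373 + 100\right)\right) = - 577 \left(-100 + 473\right) = \left(-577\right) 373 = -215221$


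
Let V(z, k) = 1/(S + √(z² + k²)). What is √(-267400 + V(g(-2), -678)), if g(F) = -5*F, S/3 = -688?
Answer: √(-1103827202 + 1069600*√114946)/(2*√(1032 - √114946)) ≈ 517.11*I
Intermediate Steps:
S = -2064 (S = 3*(-688) = -2064)
V(z, k) = 1/(-2064 + √(k² + z²)) (V(z, k) = 1/(-2064 + √(z² + k²)) = 1/(-2064 + √(k² + z²)))
√(-267400 + V(g(-2), -678)) = √(-267400 + 1/(-2064 + √((-678)² + (-5*(-2))²))) = √(-267400 + 1/(-2064 + √(459684 + 10²))) = √(-267400 + 1/(-2064 + √(459684 + 100))) = √(-267400 + 1/(-2064 + √459784)) = √(-267400 + 1/(-2064 + 2*√114946))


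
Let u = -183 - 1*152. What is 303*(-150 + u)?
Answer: -146955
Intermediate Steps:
u = -335 (u = -183 - 152 = -335)
303*(-150 + u) = 303*(-150 - 335) = 303*(-485) = -146955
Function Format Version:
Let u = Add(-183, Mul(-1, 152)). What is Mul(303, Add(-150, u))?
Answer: -146955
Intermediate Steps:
u = -335 (u = Add(-183, -152) = -335)
Mul(303, Add(-150, u)) = Mul(303, Add(-150, -335)) = Mul(303, -485) = -146955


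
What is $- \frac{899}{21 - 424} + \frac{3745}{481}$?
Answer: $\frac{4818}{481} \approx 10.017$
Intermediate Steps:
$- \frac{899}{21 - 424} + \frac{3745}{481} = - \frac{899}{21 - 424} + 3745 \cdot \frac{1}{481} = - \frac{899}{-403} + \frac{3745}{481} = \left(-899\right) \left(- \frac{1}{403}\right) + \frac{3745}{481} = \frac{29}{13} + \frac{3745}{481} = \frac{4818}{481}$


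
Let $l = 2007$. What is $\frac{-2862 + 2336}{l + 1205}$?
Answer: $- \frac{263}{1606} \approx -0.16376$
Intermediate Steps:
$\frac{-2862 + 2336}{l + 1205} = \frac{-2862 + 2336}{2007 + 1205} = - \frac{526}{3212} = \left(-526\right) \frac{1}{3212} = - \frac{263}{1606}$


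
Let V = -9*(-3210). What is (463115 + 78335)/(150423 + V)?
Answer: 541450/179313 ≈ 3.0196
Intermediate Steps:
V = 28890
(463115 + 78335)/(150423 + V) = (463115 + 78335)/(150423 + 28890) = 541450/179313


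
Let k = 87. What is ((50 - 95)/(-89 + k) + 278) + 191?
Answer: 983/2 ≈ 491.50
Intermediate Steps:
((50 - 95)/(-89 + k) + 278) + 191 = ((50 - 95)/(-89 + 87) + 278) + 191 = (-45/(-2) + 278) + 191 = (-45*(-½) + 278) + 191 = (45/2 + 278) + 191 = 601/2 + 191 = 983/2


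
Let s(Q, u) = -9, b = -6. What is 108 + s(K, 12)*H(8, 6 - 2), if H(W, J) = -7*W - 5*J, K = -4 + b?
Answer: 792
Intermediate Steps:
K = -10 (K = -4 - 6 = -10)
108 + s(K, 12)*H(8, 6 - 2) = 108 - 9*(-7*8 - 5*(6 - 2)) = 108 - 9*(-56 - 5*4) = 108 - 9*(-56 - 20) = 108 - 9*(-76) = 108 + 684 = 792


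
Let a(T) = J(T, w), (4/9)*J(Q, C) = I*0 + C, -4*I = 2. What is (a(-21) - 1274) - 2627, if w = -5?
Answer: -15649/4 ≈ -3912.3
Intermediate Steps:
I = -½ (I = -¼*2 = -½ ≈ -0.50000)
J(Q, C) = 9*C/4 (J(Q, C) = 9*(-½*0 + C)/4 = 9*(0 + C)/4 = 9*C/4)
a(T) = -45/4 (a(T) = (9/4)*(-5) = -45/4)
(a(-21) - 1274) - 2627 = (-45/4 - 1274) - 2627 = -5141/4 - 2627 = -15649/4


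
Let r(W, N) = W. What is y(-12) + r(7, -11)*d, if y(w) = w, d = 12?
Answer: 72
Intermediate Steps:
y(-12) + r(7, -11)*d = -12 + 7*12 = -12 + 84 = 72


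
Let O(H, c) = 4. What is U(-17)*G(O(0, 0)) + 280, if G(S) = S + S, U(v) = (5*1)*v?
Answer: -400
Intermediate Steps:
U(v) = 5*v
G(S) = 2*S
U(-17)*G(O(0, 0)) + 280 = (5*(-17))*(2*4) + 280 = -85*8 + 280 = -680 + 280 = -400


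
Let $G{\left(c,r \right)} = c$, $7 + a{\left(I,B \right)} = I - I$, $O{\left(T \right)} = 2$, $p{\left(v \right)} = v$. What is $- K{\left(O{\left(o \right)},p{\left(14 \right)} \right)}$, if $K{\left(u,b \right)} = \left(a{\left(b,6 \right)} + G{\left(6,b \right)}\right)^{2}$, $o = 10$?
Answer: $-1$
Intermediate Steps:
$a{\left(I,B \right)} = -7$ ($a{\left(I,B \right)} = -7 + \left(I - I\right) = -7 + 0 = -7$)
$K{\left(u,b \right)} = 1$ ($K{\left(u,b \right)} = \left(-7 + 6\right)^{2} = \left(-1\right)^{2} = 1$)
$- K{\left(O{\left(o \right)},p{\left(14 \right)} \right)} = \left(-1\right) 1 = -1$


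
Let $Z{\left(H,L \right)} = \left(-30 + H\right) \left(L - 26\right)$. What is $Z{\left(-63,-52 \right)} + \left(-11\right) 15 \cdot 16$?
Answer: $4614$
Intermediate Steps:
$Z{\left(H,L \right)} = \left(-30 + H\right) \left(-26 + L\right)$
$Z{\left(-63,-52 \right)} + \left(-11\right) 15 \cdot 16 = \left(780 - -1560 - -1638 - -3276\right) + \left(-11\right) 15 \cdot 16 = \left(780 + 1560 + 1638 + 3276\right) - 2640 = 7254 - 2640 = 4614$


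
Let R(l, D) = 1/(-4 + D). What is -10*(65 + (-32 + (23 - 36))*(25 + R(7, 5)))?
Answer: 11050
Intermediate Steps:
-10*(65 + (-32 + (23 - 36))*(25 + R(7, 5))) = -10*(65 + (-32 + (23 - 36))*(25 + 1/(-4 + 5))) = -10*(65 + (-32 - 13)*(25 + 1/1)) = -10*(65 - 45*(25 + 1)) = -10*(65 - 45*26) = -10*(65 - 1170) = -10*(-1105) = -1*(-11050) = 11050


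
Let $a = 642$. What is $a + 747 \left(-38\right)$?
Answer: $-27744$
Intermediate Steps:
$a + 747 \left(-38\right) = 642 + 747 \left(-38\right) = 642 - 28386 = -27744$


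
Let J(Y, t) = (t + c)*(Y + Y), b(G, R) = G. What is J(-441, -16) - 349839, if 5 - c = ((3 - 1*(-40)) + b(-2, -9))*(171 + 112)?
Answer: 9893709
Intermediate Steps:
c = -11598 (c = 5 - ((3 - 1*(-40)) - 2)*(171 + 112) = 5 - ((3 + 40) - 2)*283 = 5 - (43 - 2)*283 = 5 - 41*283 = 5 - 1*11603 = 5 - 11603 = -11598)
J(Y, t) = 2*Y*(-11598 + t) (J(Y, t) = (t - 11598)*(Y + Y) = (-11598 + t)*(2*Y) = 2*Y*(-11598 + t))
J(-441, -16) - 349839 = 2*(-441)*(-11598 - 16) - 349839 = 2*(-441)*(-11614) - 349839 = 10243548 - 349839 = 9893709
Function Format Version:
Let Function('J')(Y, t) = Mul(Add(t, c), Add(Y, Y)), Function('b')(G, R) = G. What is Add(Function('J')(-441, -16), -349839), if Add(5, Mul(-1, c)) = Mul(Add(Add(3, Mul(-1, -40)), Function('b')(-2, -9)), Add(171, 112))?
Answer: 9893709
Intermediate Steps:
c = -11598 (c = Add(5, Mul(-1, Mul(Add(Add(3, Mul(-1, -40)), -2), Add(171, 112)))) = Add(5, Mul(-1, Mul(Add(Add(3, 40), -2), 283))) = Add(5, Mul(-1, Mul(Add(43, -2), 283))) = Add(5, Mul(-1, Mul(41, 283))) = Add(5, Mul(-1, 11603)) = Add(5, -11603) = -11598)
Function('J')(Y, t) = Mul(2, Y, Add(-11598, t)) (Function('J')(Y, t) = Mul(Add(t, -11598), Add(Y, Y)) = Mul(Add(-11598, t), Mul(2, Y)) = Mul(2, Y, Add(-11598, t)))
Add(Function('J')(-441, -16), -349839) = Add(Mul(2, -441, Add(-11598, -16)), -349839) = Add(Mul(2, -441, -11614), -349839) = Add(10243548, -349839) = 9893709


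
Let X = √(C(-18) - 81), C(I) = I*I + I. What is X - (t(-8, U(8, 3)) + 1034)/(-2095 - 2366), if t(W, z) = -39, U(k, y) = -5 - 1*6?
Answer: 67910/4461 ≈ 15.223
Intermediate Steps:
U(k, y) = -11 (U(k, y) = -5 - 6 = -11)
C(I) = I + I² (C(I) = I² + I = I + I²)
X = 15 (X = √(-18*(1 - 18) - 81) = √(-18*(-17) - 81) = √(306 - 81) = √225 = 15)
X - (t(-8, U(8, 3)) + 1034)/(-2095 - 2366) = 15 - (-39 + 1034)/(-2095 - 2366) = 15 - 995/(-4461) = 15 - 995*(-1)/4461 = 15 - 1*(-995/4461) = 15 + 995/4461 = 67910/4461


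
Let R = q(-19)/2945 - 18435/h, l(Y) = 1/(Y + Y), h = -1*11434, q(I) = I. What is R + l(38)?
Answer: 109033793/67346260 ≈ 1.6190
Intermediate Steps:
h = -11434
l(Y) = 1/(2*Y)
R = 2845991/1772270 (R = -19/2945 - 18435/(-11434) = -19*1/2945 - 18435*(-1/11434) = -1/155 + 18435/11434 = 2845991/1772270 ≈ 1.6058)
R + l(38) = 2845991/1772270 + (1/2)/38 = 2845991/1772270 + (1/2)*(1/38) = 2845991/1772270 + 1/76 = 109033793/67346260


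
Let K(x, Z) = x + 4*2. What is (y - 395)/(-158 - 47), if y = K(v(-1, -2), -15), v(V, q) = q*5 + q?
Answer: 399/205 ≈ 1.9463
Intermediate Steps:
v(V, q) = 6*q (v(V, q) = 5*q + q = 6*q)
K(x, Z) = 8 + x (K(x, Z) = x + 8 = 8 + x)
y = -4 (y = 8 + 6*(-2) = 8 - 12 = -4)
(y - 395)/(-158 - 47) = (-4 - 395)/(-158 - 47) = -399/(-205) = -399*(-1/205) = 399/205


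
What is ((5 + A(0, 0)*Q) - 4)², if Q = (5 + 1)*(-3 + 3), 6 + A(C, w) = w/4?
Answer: 1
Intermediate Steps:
A(C, w) = -6 + w/4
Q = 0 (Q = 6*0 = 0)
((5 + A(0, 0)*Q) - 4)² = ((5 + (-6 + (¼)*0)*0) - 4)² = ((5 + (-6 + 0)*0) - 4)² = ((5 - 6*0) - 4)² = ((5 + 0) - 4)² = (5 - 4)² = 1² = 1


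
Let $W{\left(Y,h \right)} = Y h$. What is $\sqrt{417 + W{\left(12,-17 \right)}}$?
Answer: $\sqrt{213} \approx 14.595$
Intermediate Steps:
$\sqrt{417 + W{\left(12,-17 \right)}} = \sqrt{417 + 12 \left(-17\right)} = \sqrt{417 - 204} = \sqrt{213}$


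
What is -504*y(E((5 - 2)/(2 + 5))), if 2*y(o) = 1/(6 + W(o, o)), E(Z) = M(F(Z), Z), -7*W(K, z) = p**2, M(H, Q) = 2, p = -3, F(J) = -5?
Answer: -588/11 ≈ -53.455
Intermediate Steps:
W(K, z) = -9/7 (W(K, z) = -1/7*(-3)**2 = -1/7*9 = -9/7)
E(Z) = 2
y(o) = 7/66 (y(o) = 1/(2*(6 - 9/7)) = 1/(2*(33/7)) = (1/2)*(7/33) = 7/66)
-504*y(E((5 - 2)/(2 + 5))) = -504*7/66 = -588/11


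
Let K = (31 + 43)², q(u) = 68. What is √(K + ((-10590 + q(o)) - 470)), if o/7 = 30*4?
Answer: 2*I*√1379 ≈ 74.27*I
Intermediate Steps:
o = 840 (o = 7*(30*4) = 7*120 = 840)
K = 5476 (K = 74² = 5476)
√(K + ((-10590 + q(o)) - 470)) = √(5476 + ((-10590 + 68) - 470)) = √(5476 + (-10522 - 470)) = √(5476 - 10992) = √(-5516) = 2*I*√1379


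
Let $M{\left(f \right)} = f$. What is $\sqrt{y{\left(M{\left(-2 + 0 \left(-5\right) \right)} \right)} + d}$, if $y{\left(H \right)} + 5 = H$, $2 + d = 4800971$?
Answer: $\sqrt{4800962} \approx 2191.1$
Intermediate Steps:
$d = 4800969$ ($d = -2 + 4800971 = 4800969$)
$y{\left(H \right)} = -5 + H$
$\sqrt{y{\left(M{\left(-2 + 0 \left(-5\right) \right)} \right)} + d} = \sqrt{\left(-5 + \left(-2 + 0 \left(-5\right)\right)\right) + 4800969} = \sqrt{\left(-5 + \left(-2 + 0\right)\right) + 4800969} = \sqrt{\left(-5 - 2\right) + 4800969} = \sqrt{-7 + 4800969} = \sqrt{4800962}$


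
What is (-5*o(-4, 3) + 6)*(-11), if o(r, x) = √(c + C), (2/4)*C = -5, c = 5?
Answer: -66 + 55*I*√5 ≈ -66.0 + 122.98*I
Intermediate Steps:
C = -10 (C = 2*(-5) = -10)
o(r, x) = I*√5 (o(r, x) = √(5 - 10) = √(-5) = I*√5)
(-5*o(-4, 3) + 6)*(-11) = (-5*I*√5 + 6)*(-11) = (6 - 5*I*√5)*(-11) = -66 + 55*I*√5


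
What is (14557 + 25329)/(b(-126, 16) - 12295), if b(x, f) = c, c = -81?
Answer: -2849/884 ≈ -3.2229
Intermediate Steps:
b(x, f) = -81
(14557 + 25329)/(b(-126, 16) - 12295) = (14557 + 25329)/(-81 - 12295) = 39886/(-12376) = 39886*(-1/12376) = -2849/884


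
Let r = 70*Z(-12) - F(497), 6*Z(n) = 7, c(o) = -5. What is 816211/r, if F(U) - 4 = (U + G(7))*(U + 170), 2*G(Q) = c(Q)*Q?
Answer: -4897266/1918493 ≈ -2.5527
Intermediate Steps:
Z(n) = 7/6 (Z(n) = (⅙)*7 = 7/6)
G(Q) = -5*Q/2 (G(Q) = (-5*Q)/2 = -5*Q/2)
F(U) = 4 + (170 + U)*(-35/2 + U) (F(U) = 4 + (U - 5/2*7)*(U + 170) = 4 + (U - 35/2)*(170 + U) = 4 + (-35/2 + U)*(170 + U) = 4 + (170 + U)*(-35/2 + U))
r = -1918493/6 (r = 70*(7/6) - (-2971 + 497² + (305/2)*497) = 245/3 - (-2971 + 247009 + 151585/2) = 245/3 - 1*639661/2 = 245/3 - 639661/2 = -1918493/6 ≈ -3.1975e+5)
816211/r = 816211/(-1918493/6) = 816211*(-6/1918493) = -4897266/1918493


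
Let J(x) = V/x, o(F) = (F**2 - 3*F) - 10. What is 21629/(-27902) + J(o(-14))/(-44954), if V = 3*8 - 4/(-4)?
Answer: -2262116251/2918182488 ≈ -0.77518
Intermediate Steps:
o(F) = -10 + F**2 - 3*F
V = 25 (V = 24 - 4*(-1/4) = 24 + 1 = 25)
J(x) = 25/x
21629/(-27902) + J(o(-14))/(-44954) = 21629/(-27902) + (25/(-10 + (-14)**2 - 3*(-14)))/(-44954) = 21629*(-1/27902) + (25/(-10 + 196 + 42))*(-1/44954) = -21629/27902 + (25/228)*(-1/44954) = -21629/27902 - 25/10249512 = -2262116251/2918182488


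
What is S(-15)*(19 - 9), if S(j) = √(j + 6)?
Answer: 30*I ≈ 30.0*I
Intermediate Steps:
S(j) = √(6 + j)
S(-15)*(19 - 9) = √(6 - 15)*(19 - 9) = √(-9)*10 = (3*I)*10 = 30*I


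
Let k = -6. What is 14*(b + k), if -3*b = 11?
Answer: -406/3 ≈ -135.33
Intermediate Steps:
b = -11/3 (b = -⅓*11 = -11/3 ≈ -3.6667)
14*(b + k) = 14*(-11/3 - 6) = 14*(-29/3) = -406/3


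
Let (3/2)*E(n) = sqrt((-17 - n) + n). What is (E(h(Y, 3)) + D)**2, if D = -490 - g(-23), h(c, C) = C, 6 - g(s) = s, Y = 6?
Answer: 2424181/9 - 692*I*sqrt(17) ≈ 2.6935e+5 - 2853.2*I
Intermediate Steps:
g(s) = 6 - s
D = -519 (D = -490 - (6 - 1*(-23)) = -490 - (6 + 23) = -490 - 1*29 = -490 - 29 = -519)
E(n) = 2*I*sqrt(17)/3 (E(n) = 2*sqrt((-17 - n) + n)/3 = 2*sqrt(-17)/3 = 2*(I*sqrt(17))/3 = 2*I*sqrt(17)/3)
(E(h(Y, 3)) + D)**2 = (2*I*sqrt(17)/3 - 519)**2 = (-519 + 2*I*sqrt(17)/3)**2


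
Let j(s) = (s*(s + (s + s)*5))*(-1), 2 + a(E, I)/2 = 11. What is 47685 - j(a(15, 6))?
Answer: 51249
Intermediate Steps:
a(E, I) = 18 (a(E, I) = -4 + 2*11 = -4 + 22 = 18)
j(s) = -11*s**2 (j(s) = (s*(s + (2*s)*5))*(-1) = (s*(s + 10*s))*(-1) = (s*(11*s))*(-1) = (11*s**2)*(-1) = -11*s**2)
47685 - j(a(15, 6)) = 47685 - (-11)*18**2 = 47685 - (-11)*324 = 47685 - 1*(-3564) = 47685 + 3564 = 51249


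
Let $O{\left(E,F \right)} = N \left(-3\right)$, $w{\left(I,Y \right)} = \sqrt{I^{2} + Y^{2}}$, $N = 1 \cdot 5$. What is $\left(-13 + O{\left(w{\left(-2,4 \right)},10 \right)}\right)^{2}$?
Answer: $784$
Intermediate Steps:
$N = 5$
$O{\left(E,F \right)} = -15$ ($O{\left(E,F \right)} = 5 \left(-3\right) = -15$)
$\left(-13 + O{\left(w{\left(-2,4 \right)},10 \right)}\right)^{2} = \left(-13 - 15\right)^{2} = \left(-28\right)^{2} = 784$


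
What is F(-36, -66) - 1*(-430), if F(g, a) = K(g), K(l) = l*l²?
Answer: -46226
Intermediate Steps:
K(l) = l³
F(g, a) = g³
F(-36, -66) - 1*(-430) = (-36)³ - 1*(-430) = -46656 + 430 = -46226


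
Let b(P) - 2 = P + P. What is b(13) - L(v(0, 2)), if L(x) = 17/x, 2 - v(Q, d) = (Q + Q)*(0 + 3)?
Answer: 39/2 ≈ 19.500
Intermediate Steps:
v(Q, d) = 2 - 6*Q (v(Q, d) = 2 - (Q + Q)*(0 + 3) = 2 - 2*Q*3 = 2 - 6*Q)
b(P) = 2 + 2*P (b(P) = 2 + (P + P) = 2 + 2*P)
b(13) - L(v(0, 2)) = (2 + 2*13) - 17/(2 - 6*0) = (2 + 26) - 17/(2 + 0) = 28 - 17/2 = 39/2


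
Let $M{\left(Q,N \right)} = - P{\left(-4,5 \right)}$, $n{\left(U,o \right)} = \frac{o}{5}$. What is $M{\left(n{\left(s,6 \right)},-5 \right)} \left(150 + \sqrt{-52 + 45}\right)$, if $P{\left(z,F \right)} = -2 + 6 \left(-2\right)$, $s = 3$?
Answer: $2100 + 14 i \sqrt{7} \approx 2100.0 + 37.041 i$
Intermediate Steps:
$n{\left(U,o \right)} = \frac{o}{5}$ ($n{\left(U,o \right)} = o \frac{1}{5} = \frac{o}{5}$)
$P{\left(z,F \right)} = -14$ ($P{\left(z,F \right)} = -2 - 12 = -14$)
$M{\left(Q,N \right)} = 14$ ($M{\left(Q,N \right)} = \left(-1\right) \left(-14\right) = 14$)
$M{\left(n{\left(s,6 \right)},-5 \right)} \left(150 + \sqrt{-52 + 45}\right) = 14 \left(150 + \sqrt{-52 + 45}\right) = 14 \left(150 + \sqrt{-7}\right) = 14 \left(150 + i \sqrt{7}\right) = 2100 + 14 i \sqrt{7}$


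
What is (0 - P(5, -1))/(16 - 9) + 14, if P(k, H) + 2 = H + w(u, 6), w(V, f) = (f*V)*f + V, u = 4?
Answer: -47/7 ≈ -6.7143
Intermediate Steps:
w(V, f) = V + V*f² (w(V, f) = (V*f)*f + V = V*f² + V = V + V*f²)
P(k, H) = 146 + H (P(k, H) = -2 + (H + 4*(1 + 6²)) = -2 + (H + 4*(1 + 36)) = -2 + (H + 4*37) = -2 + (H + 148) = -2 + (148 + H) = 146 + H)
(0 - P(5, -1))/(16 - 9) + 14 = (0 - (146 - 1))/(16 - 9) + 14 = (0 - 1*145)/7 + 14 = (0 - 145)*(⅐) + 14 = -145*⅐ + 14 = -145/7 + 14 = -47/7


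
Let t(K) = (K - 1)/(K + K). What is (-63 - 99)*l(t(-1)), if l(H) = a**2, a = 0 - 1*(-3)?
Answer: -1458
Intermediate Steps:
a = 3 (a = 0 + 3 = 3)
t(K) = (-1 + K)/(2*K) (t(K) = (-1 + K)/((2*K)) = (-1 + K)*(1/(2*K)) = (-1 + K)/(2*K))
l(H) = 9 (l(H) = 3**2 = 9)
(-63 - 99)*l(t(-1)) = (-63 - 99)*9 = -162*9 = -1458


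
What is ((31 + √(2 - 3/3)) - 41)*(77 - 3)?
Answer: -666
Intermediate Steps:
((31 + √(2 - 3/3)) - 41)*(77 - 3) = ((31 + √(2 - 3*⅓)) - 41)*74 = ((31 + √(2 - 1)) - 41)*74 = ((31 + √1) - 41)*74 = ((31 + 1) - 41)*74 = (32 - 41)*74 = -9*74 = -666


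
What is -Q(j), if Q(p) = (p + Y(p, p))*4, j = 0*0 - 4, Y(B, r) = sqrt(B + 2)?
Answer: 16 - 4*I*sqrt(2) ≈ 16.0 - 5.6569*I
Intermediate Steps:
Y(B, r) = sqrt(2 + B)
j = -4 (j = 0 - 4 = -4)
Q(p) = 4*p + 4*sqrt(2 + p) (Q(p) = (p + sqrt(2 + p))*4 = 4*p + 4*sqrt(2 + p))
-Q(j) = -(4*(-4) + 4*sqrt(2 - 4)) = -(-16 + 4*sqrt(-2)) = -(-16 + 4*(I*sqrt(2))) = -(-16 + 4*I*sqrt(2)) = 16 - 4*I*sqrt(2)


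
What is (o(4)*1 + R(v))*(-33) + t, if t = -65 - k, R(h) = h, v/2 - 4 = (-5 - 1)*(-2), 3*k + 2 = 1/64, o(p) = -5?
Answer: -183425/192 ≈ -955.34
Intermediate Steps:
k = -127/192 (k = -⅔ + (⅓)/64 = -⅔ + (⅓)*(1/64) = -⅔ + 1/192 = -127/192 ≈ -0.66146)
v = 32 (v = 8 + 2*((-5 - 1)*(-2)) = 8 + 2*(-6*(-2)) = 8 + 2*12 = 8 + 24 = 32)
t = -12353/192 (t = -65 - 1*(-127/192) = -65 + 127/192 = -12353/192 ≈ -64.339)
(o(4)*1 + R(v))*(-33) + t = (-5*1 + 32)*(-33) - 12353/192 = (-5 + 32)*(-33) - 12353/192 = 27*(-33) - 12353/192 = -891 - 12353/192 = -183425/192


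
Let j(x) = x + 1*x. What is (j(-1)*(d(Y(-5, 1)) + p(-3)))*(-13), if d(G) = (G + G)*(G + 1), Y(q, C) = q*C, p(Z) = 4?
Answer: 1144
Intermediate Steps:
Y(q, C) = C*q
d(G) = 2*G*(1 + G) (d(G) = (2*G)*(1 + G) = 2*G*(1 + G))
j(x) = 2*x (j(x) = x + x = 2*x)
(j(-1)*(d(Y(-5, 1)) + p(-3)))*(-13) = ((2*(-1))*(2*(1*(-5))*(1 + 1*(-5)) + 4))*(-13) = -2*(2*(-5)*(1 - 5) + 4)*(-13) = -2*(2*(-5)*(-4) + 4)*(-13) = -2*(40 + 4)*(-13) = -2*44*(-13) = -88*(-13) = 1144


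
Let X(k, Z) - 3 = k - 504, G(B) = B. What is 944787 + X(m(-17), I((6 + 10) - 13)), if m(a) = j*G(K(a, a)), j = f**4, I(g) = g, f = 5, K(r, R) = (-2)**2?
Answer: 946786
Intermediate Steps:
K(r, R) = 4
j = 625 (j = 5**4 = 625)
m(a) = 2500 (m(a) = 625*4 = 2500)
X(k, Z) = -501 + k (X(k, Z) = 3 + (k - 504) = 3 + (-504 + k) = -501 + k)
944787 + X(m(-17), I((6 + 10) - 13)) = 944787 + (-501 + 2500) = 944787 + 1999 = 946786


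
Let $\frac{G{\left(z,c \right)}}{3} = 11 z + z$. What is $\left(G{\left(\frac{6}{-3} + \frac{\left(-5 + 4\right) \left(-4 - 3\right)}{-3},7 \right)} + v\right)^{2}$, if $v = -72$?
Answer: $51984$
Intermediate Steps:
$G{\left(z,c \right)} = 36 z$ ($G{\left(z,c \right)} = 3 \left(11 z + z\right) = 3 \cdot 12 z = 36 z$)
$\left(G{\left(\frac{6}{-3} + \frac{\left(-5 + 4\right) \left(-4 - 3\right)}{-3},7 \right)} + v\right)^{2} = \left(36 \left(\frac{6}{-3} + \frac{\left(-5 + 4\right) \left(-4 - 3\right)}{-3}\right) - 72\right)^{2} = \left(36 \left(6 \left(- \frac{1}{3}\right) + \left(-1\right) \left(-7\right) \left(- \frac{1}{3}\right)\right) - 72\right)^{2} = \left(36 \left(-2 + 7 \left(- \frac{1}{3}\right)\right) - 72\right)^{2} = \left(36 \left(-2 - \frac{7}{3}\right) - 72\right)^{2} = \left(36 \left(- \frac{13}{3}\right) - 72\right)^{2} = \left(-156 - 72\right)^{2} = \left(-228\right)^{2} = 51984$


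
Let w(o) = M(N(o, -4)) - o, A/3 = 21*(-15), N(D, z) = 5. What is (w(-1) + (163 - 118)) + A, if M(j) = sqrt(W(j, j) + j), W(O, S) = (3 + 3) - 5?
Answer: -899 + sqrt(6) ≈ -896.55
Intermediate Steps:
W(O, S) = 1 (W(O, S) = 6 - 5 = 1)
A = -945 (A = 3*(21*(-15)) = 3*(-315) = -945)
M(j) = sqrt(1 + j)
w(o) = sqrt(6) - o (w(o) = sqrt(1 + 5) - o = sqrt(6) - o)
(w(-1) + (163 - 118)) + A = ((sqrt(6) - 1*(-1)) + (163 - 118)) - 945 = ((sqrt(6) + 1) + 45) - 945 = ((1 + sqrt(6)) + 45) - 945 = (46 + sqrt(6)) - 945 = -899 + sqrt(6)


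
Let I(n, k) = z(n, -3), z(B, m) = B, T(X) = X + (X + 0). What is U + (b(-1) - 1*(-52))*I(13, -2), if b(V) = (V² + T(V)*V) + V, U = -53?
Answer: 649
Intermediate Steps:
T(X) = 2*X (T(X) = X + X = 2*X)
b(V) = V + 3*V² (b(V) = (V² + (2*V)*V) + V = (V² + 2*V²) + V = 3*V² + V = V + 3*V²)
I(n, k) = n
U + (b(-1) - 1*(-52))*I(13, -2) = -53 + (-(1 + 3*(-1)) - 1*(-52))*13 = -53 + (-(1 - 3) + 52)*13 = -53 + (-1*(-2) + 52)*13 = -53 + (2 + 52)*13 = -53 + 54*13 = -53 + 702 = 649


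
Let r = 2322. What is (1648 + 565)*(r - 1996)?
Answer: 721438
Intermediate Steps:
(1648 + 565)*(r - 1996) = (1648 + 565)*(2322 - 1996) = 2213*326 = 721438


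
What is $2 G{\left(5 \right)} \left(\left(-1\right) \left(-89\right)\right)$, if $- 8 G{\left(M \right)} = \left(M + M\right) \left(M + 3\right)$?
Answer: $-1780$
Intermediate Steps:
$G{\left(M \right)} = - \frac{M \left(3 + M\right)}{4}$ ($G{\left(M \right)} = - \frac{\left(M + M\right) \left(M + 3\right)}{8} = - \frac{2 M \left(3 + M\right)}{8} = - \frac{M \left(3 + M\right)}{4}$)
$2 G{\left(5 \right)} \left(\left(-1\right) \left(-89\right)\right) = 2 \left(\left(- \frac{1}{4}\right) 5 \left(3 + 5\right)\right) \left(\left(-1\right) \left(-89\right)\right) = 2 \left(\left(- \frac{1}{4}\right) 5 \cdot 8\right) 89 = 2 \left(-10\right) 89 = \left(-20\right) 89 = -1780$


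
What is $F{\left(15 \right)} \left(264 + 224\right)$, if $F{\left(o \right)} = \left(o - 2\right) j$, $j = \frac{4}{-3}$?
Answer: $- \frac{25376}{3} \approx -8458.7$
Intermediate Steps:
$j = - \frac{4}{3}$ ($j = 4 \left(- \frac{1}{3}\right) = - \frac{4}{3} \approx -1.3333$)
$F{\left(o \right)} = \frac{8}{3} - \frac{4 o}{3}$ ($F{\left(o \right)} = \left(o - 2\right) \left(- \frac{4}{3}\right) = \left(-2 + o\right) \left(- \frac{4}{3}\right) = \frac{8}{3} - \frac{4 o}{3}$)
$F{\left(15 \right)} \left(264 + 224\right) = \left(\frac{8}{3} - 20\right) \left(264 + 224\right) = \left(\frac{8}{3} - 20\right) 488 = \left(- \frac{52}{3}\right) 488 = - \frac{25376}{3}$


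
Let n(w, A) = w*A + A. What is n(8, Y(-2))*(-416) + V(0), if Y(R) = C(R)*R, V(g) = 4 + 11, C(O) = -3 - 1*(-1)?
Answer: -14961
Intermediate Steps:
C(O) = -2 (C(O) = -3 + 1 = -2)
V(g) = 15
Y(R) = -2*R
n(w, A) = A + A*w (n(w, A) = A*w + A = A + A*w)
n(8, Y(-2))*(-416) + V(0) = ((-2*(-2))*(1 + 8))*(-416) + 15 = (4*9)*(-416) + 15 = 36*(-416) + 15 = -14976 + 15 = -14961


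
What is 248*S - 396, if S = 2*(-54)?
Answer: -27180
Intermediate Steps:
S = -108
248*S - 396 = 248*(-108) - 396 = -26784 - 396 = -27180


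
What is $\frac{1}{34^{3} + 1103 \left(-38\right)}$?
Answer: $- \frac{1}{2610} \approx -0.00038314$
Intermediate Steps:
$\frac{1}{34^{3} + 1103 \left(-38\right)} = \frac{1}{39304 - 41914} = \frac{1}{-2610} = - \frac{1}{2610}$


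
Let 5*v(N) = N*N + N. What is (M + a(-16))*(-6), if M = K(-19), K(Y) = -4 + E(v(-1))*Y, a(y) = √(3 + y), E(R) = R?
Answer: 24 - 6*I*√13 ≈ 24.0 - 21.633*I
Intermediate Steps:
v(N) = N/5 + N²/5 (v(N) = (N*N + N)/5 = (N² + N)/5 = (N + N²)/5 = N/5 + N²/5)
K(Y) = -4 (K(Y) = -4 + ((⅕)*(-1)*(1 - 1))*Y = -4 + ((⅕)*(-1)*0)*Y = -4 + 0*Y = -4 + 0 = -4)
M = -4
(M + a(-16))*(-6) = (-4 + √(3 - 16))*(-6) = (-4 + √(-13))*(-6) = (-4 + I*√13)*(-6) = 24 - 6*I*√13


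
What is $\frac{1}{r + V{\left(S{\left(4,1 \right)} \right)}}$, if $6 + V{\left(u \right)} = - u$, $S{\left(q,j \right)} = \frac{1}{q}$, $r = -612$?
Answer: $- \frac{4}{2473} \approx -0.0016175$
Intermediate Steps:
$V{\left(u \right)} = -6 - u$
$\frac{1}{r + V{\left(S{\left(4,1 \right)} \right)}} = \frac{1}{-612 - \frac{25}{4}} = \frac{1}{- \frac{2473}{4}} = - \frac{4}{2473}$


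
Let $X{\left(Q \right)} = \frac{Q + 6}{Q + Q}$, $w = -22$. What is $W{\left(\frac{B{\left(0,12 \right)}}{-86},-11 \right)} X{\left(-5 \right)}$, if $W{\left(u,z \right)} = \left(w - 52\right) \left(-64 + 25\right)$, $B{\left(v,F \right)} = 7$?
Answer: $- \frac{1443}{5} \approx -288.6$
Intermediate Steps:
$X{\left(Q \right)} = \frac{6 + Q}{2 Q}$
$W{\left(u,z \right)} = 2886$ ($W{\left(u,z \right)} = \left(-22 - 52\right) \left(-64 + 25\right) = \left(-74\right) \left(-39\right) = 2886$)
$W{\left(\frac{B{\left(0,12 \right)}}{-86},-11 \right)} X{\left(-5 \right)} = 2886 \frac{6 - 5}{2 \left(-5\right)} = 2886 \cdot \frac{1}{2} \left(- \frac{1}{5}\right) 1 = 2886 \left(- \frac{1}{10}\right) = - \frac{1443}{5}$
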